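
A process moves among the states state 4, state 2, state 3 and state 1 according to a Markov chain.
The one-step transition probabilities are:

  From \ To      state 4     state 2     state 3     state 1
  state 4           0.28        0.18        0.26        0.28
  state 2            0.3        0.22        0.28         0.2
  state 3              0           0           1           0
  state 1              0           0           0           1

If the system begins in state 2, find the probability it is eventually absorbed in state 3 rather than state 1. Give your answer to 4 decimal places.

0.5508

Let h(s) be the probability of absorption at state 3 starting from transient state s. Then h(state 3) = 1 and h(state 1) = 0. By first-step analysis:
h(state 4) = 0.28·h(state 4) + 0.18·h(state 2) + 0.26·1 + 0.28·0
h(state 2) = 0.3·h(state 4) + 0.22·h(state 2) + 0.28·1 + 0.2·0
Solving: h(state 4) = 0.4988, h(state 2) = 0.5508.
Starting from state 2, the probability is 0.5508.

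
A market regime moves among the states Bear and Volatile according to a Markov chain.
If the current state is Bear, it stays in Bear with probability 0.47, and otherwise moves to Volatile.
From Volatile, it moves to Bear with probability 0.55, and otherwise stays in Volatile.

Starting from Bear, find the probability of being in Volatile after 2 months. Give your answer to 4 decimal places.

0.4876

Sum over the intermediate state after 1 month:
P = P(Bear→Bear)·P(Bear→Volatile) + P(Bear→Volatile)·P(Volatile→Volatile)
  = 0.47×0.53 + 0.53×0.45
  = 0.2491 + 0.2385 = 0.4876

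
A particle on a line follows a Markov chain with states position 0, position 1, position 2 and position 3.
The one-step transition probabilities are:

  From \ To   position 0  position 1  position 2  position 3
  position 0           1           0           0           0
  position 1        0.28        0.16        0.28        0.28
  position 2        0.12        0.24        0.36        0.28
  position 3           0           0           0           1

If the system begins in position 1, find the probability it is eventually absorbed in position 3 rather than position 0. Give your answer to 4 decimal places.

Let h(s) be the probability of absorption at position 3 starting from transient state s. Then h(position 3) = 1 and h(position 0) = 0. By first-step analysis:
h(position 1) = 0.28·0 + 0.16·h(position 1) + 0.28·h(position 2) + 0.28·1
h(position 2) = 0.12·0 + 0.24·h(position 1) + 0.36·h(position 2) + 0.28·1
Solving: h(position 1) = 0.5476, h(position 2) = 0.6429.
Starting from position 1, the probability is 0.5476.

0.5476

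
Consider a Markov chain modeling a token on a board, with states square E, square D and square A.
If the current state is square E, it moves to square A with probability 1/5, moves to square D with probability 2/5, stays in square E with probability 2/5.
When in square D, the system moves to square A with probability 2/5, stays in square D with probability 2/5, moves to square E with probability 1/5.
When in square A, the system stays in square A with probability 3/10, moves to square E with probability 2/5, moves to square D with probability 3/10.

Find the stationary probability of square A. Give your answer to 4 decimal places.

0.3043

Let the stationary distribution be π with π = πP and π_1 + π_2 + π_3 = 1.
π_1 = 0.4·π_1 + 0.2·π_2 + 0.4·π_3
π_2 = 0.4·π_1 + 0.4·π_2 + 0.3·π_3
Solving with the normalization constraint gives π = (0.3261, 0.3696, 0.3043).
So the stationary probability of square A is 0.3043.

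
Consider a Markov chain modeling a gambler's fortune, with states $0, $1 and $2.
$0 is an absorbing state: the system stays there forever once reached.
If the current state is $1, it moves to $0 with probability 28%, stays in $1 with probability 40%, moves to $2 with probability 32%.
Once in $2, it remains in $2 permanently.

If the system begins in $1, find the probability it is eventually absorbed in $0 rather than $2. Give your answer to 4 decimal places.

Let h(s) be the probability of absorption at $0 starting from transient state s. Then h($0) = 1 and h($2) = 0. By first-step analysis:
h($1) = 0.28·1 + 0.4·h($1) + 0.32·0
Solving: h($1) = 0.4667.
Starting from $1, the probability is 0.4667.

0.4667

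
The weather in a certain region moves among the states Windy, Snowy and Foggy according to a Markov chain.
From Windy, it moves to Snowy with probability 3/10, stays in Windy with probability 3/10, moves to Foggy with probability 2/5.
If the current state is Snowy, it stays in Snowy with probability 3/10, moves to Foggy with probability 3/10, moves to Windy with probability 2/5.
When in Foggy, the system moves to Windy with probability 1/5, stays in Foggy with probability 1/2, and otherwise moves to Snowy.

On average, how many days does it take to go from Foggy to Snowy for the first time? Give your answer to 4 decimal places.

3.3333

Let t(s) be the expected number of days to first reach Snowy from state s, with t(Snowy) = 0. Conditioning on the first day:
t(Windy) = 1 + 0.3·t(Windy) + 0.4·t(Foggy)
t(Foggy) = 1 + 0.2·t(Windy) + 0.5·t(Foggy)
Solving: t(Windy) = 3.3333, t(Foggy) = 3.3333.
Expected days from Foggy to Snowy: 3.3333.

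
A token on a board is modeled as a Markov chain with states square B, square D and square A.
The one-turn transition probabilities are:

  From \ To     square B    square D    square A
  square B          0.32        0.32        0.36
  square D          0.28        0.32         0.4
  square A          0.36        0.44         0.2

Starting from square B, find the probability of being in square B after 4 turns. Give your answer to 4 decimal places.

Propagate the distribution vector 4 turns from square B.
After 0 turns: (1.0000, 0.0000, 0.0000)
After 1 turn: (0.3200, 0.3200, 0.3600)
After 2 turns: (0.3216, 0.3632, 0.3152)
After 3 turns: (0.3181, 0.3578, 0.3241)
After 4 turns: (0.3187, 0.3589, 0.3225)
P(in square B after 4 turns) = 0.3187

0.3187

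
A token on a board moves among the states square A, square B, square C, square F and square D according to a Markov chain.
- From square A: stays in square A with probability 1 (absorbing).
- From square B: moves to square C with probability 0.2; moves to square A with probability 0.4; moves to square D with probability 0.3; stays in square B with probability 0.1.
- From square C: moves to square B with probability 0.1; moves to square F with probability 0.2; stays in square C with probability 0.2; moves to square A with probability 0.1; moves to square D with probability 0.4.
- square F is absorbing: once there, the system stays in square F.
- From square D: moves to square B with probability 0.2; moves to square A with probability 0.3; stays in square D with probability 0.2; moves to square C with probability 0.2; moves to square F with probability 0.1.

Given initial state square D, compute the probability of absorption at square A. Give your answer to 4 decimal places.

0.7273

Let h(s) be the probability of absorption at square A starting from transient state s. Then h(square A) = 1 and h(square F) = 0. By first-step analysis:
h(square B) = 0.4·1 + 0.1·h(square B) + 0.2·h(square C) + 0.3·h(square D)
h(square C) = 0.1·1 + 0.1·h(square B) + 0.2·h(square C) + 0.2·0 + 0.4·h(square D)
h(square D) = 0.3·1 + 0.2·h(square B) + 0.2·h(square C) + 0.1·0 + 0.2·h(square D)
Solving: h(square B) = 0.8182, h(square C) = 0.5909, h(square D) = 0.7273.
Starting from square D, the probability is 0.7273.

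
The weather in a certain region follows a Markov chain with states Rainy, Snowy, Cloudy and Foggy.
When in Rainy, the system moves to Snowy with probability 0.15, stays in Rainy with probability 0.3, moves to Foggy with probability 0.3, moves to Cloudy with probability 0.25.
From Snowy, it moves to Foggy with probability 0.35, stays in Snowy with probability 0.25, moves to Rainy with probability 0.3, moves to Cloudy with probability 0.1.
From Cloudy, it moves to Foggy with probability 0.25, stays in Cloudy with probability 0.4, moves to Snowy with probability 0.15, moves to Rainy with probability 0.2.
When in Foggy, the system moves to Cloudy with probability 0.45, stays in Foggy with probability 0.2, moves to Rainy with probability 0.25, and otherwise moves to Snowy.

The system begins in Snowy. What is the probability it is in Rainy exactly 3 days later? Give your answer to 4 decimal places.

0.2566

Propagate the distribution vector 3 days from Snowy.
After 0 days: (0.0000, 1.0000, 0.0000, 0.0000)
After 1 day: (0.3000, 0.2500, 0.1000, 0.3500)
After 2 days: (0.2725, 0.1575, 0.2975, 0.2725)
After 3 days: (0.2566, 0.1521, 0.3255, 0.2658)
P(in Rainy after 3 days) = 0.2566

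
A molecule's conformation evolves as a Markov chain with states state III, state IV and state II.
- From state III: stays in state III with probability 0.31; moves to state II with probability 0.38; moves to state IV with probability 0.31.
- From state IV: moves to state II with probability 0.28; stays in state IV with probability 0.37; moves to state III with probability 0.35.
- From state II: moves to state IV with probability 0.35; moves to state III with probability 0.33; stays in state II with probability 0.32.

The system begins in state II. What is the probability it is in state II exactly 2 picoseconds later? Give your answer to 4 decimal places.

0.3258

Sum over the intermediate state after 1 picosecond:
P = P(state II→state III)·P(state III→state II) + P(state II→state IV)·P(state IV→state II) + P(state II→state II)·P(state II→state II)
  = 0.33×0.38 + 0.35×0.28 + 0.32×0.32
  = 0.1254 + 0.0980 + 0.1024 = 0.3258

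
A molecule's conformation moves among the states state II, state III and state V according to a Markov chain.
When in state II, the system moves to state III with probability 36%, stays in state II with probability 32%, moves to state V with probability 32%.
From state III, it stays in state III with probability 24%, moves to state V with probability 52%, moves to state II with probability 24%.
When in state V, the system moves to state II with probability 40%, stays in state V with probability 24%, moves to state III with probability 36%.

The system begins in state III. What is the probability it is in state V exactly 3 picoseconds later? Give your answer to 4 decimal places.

Propagate the distribution vector 3 picoseconds from state III.
After 0 picoseconds: (0.0000, 1.0000, 0.0000)
After 1 picosecond: (0.2400, 0.2400, 0.5200)
After 2 picoseconds: (0.3424, 0.3312, 0.3264)
After 3 picoseconds: (0.3196, 0.3203, 0.3601)
P(in state V after 3 picoseconds) = 0.3601

0.3601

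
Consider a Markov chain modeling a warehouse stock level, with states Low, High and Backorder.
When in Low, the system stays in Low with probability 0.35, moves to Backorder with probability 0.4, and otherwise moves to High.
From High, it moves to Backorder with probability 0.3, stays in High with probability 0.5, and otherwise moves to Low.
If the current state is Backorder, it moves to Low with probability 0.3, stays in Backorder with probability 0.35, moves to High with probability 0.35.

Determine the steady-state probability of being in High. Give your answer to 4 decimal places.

Let the stationary distribution be π with π = πP and π_1 + π_2 + π_3 = 1.
π_1 = 0.35·π_1 + 0.2·π_2 + 0.3·π_3
π_2 = 0.25·π_1 + 0.5·π_2 + 0.35·π_3
Solving with the normalization constraint gives π = (0.2759, 0.3793, 0.3448).
So the stationary probability of High is 0.3793.

0.3793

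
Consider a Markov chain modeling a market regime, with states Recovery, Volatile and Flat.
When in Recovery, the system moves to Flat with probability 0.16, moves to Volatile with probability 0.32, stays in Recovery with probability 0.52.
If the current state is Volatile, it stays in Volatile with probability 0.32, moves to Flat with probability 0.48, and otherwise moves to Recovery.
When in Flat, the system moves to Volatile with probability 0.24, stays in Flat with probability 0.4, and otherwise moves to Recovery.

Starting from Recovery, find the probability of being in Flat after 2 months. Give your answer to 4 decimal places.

0.3008

Sum over the intermediate state after 1 month:
P = P(Recovery→Recovery)·P(Recovery→Flat) + P(Recovery→Volatile)·P(Volatile→Flat) + P(Recovery→Flat)·P(Flat→Flat)
  = 0.52×0.16 + 0.32×0.48 + 0.16×0.4
  = 0.0832 + 0.1536 + 0.0640 = 0.3008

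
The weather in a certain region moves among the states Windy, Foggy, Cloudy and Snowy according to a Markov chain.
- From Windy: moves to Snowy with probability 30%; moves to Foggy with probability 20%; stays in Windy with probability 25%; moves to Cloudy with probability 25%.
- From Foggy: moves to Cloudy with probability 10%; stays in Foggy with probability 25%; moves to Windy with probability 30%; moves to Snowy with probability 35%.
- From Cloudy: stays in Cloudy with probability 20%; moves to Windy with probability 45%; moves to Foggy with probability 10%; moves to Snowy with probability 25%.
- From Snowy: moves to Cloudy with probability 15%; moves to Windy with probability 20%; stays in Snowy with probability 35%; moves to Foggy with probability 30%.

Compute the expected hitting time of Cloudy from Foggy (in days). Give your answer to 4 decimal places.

6.4556

Let t(s) be the expected number of days to first reach Cloudy from state s, with t(Cloudy) = 0. Conditioning on the first day:
t(Windy) = 1 + 0.25·t(Windy) + 0.2·t(Foggy) + 0.3·t(Snowy)
t(Foggy) = 1 + 0.3·t(Windy) + 0.25·t(Foggy) + 0.35·t(Snowy)
t(Snowy) = 1 + 0.2·t(Windy) + 0.3·t(Foggy) + 0.35·t(Snowy)
Solving: t(Windy) = 5.5444, t(Foggy) = 6.4556, t(Snowy) = 6.2239.
Expected days from Foggy to Cloudy: 6.4556.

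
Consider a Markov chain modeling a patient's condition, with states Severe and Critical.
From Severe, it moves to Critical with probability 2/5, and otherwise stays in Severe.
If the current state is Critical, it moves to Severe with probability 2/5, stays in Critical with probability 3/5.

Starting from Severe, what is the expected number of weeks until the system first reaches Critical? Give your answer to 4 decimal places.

2.5000

Let t(s) be the expected number of weeks to first reach Critical from state s, with t(Critical) = 0. Conditioning on the first week:
t(Severe) = 1 + 0.6·t(Severe)
Solving: t(Severe) = 2.5000.
Expected weeks from Severe to Critical: 2.5000.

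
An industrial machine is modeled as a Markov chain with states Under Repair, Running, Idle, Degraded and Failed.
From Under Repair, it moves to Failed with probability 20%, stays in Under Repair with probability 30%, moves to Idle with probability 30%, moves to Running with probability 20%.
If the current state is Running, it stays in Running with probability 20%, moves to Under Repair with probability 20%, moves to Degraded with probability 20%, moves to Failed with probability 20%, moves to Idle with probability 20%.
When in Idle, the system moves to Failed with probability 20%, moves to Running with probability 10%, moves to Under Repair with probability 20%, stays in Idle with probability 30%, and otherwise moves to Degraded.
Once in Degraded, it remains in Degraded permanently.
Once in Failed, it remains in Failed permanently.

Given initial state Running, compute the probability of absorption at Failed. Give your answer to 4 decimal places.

0.5625

Let h(s) be the probability of absorption at Failed starting from transient state s. Then h(Failed) = 1 and h(Degraded) = 0. By first-step analysis:
h(Under Repair) = 0.3·h(Under Repair) + 0.2·h(Running) + 0.3·h(Idle) + 0.2·1
h(Running) = 0.2·h(Under Repair) + 0.2·h(Running) + 0.2·h(Idle) + 0.2·0 + 0.2·1
h(Idle) = 0.2·h(Under Repair) + 0.1·h(Running) + 0.3·h(Idle) + 0.2·0 + 0.2·1
Solving: h(Under Repair) = 0.6875, h(Running) = 0.5625, h(Idle) = 0.5625.
Starting from Running, the probability is 0.5625.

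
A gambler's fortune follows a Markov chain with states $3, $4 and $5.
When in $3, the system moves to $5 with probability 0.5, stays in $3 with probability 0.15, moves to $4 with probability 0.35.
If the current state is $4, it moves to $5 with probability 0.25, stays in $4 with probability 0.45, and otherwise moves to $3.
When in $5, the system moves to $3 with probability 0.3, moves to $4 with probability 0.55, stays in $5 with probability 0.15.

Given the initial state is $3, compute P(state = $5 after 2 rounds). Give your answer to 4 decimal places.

Sum over the intermediate state after 1 round:
P = P($3→$3)·P($3→$5) + P($3→$4)·P($4→$5) + P($3→$5)·P($5→$5)
  = 0.15×0.5 + 0.35×0.25 + 0.5×0.15
  = 0.0750 + 0.0875 + 0.0750 = 0.2375

0.2375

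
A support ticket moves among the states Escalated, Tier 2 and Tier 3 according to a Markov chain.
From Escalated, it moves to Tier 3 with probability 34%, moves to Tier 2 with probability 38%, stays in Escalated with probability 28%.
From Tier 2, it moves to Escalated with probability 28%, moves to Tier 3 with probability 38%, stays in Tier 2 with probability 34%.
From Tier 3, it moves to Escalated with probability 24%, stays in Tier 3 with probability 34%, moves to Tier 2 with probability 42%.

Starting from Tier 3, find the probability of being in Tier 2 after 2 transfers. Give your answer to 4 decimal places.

Sum over the intermediate state after 1 transfer:
P = P(Tier 3→Escalated)·P(Escalated→Tier 2) + P(Tier 3→Tier 2)·P(Tier 2→Tier 2) + P(Tier 3→Tier 3)·P(Tier 3→Tier 2)
  = 0.24×0.38 + 0.42×0.34 + 0.34×0.42
  = 0.0912 + 0.1428 + 0.1428 = 0.3768

0.3768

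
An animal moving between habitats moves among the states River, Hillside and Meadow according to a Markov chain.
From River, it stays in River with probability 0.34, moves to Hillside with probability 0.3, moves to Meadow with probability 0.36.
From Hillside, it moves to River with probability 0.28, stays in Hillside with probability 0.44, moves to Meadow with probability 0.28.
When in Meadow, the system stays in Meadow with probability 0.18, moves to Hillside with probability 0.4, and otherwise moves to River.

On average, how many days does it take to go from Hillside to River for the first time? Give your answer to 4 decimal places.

3.1682

Let t(s) be the expected number of days to first reach River from state s, with t(River) = 0. Conditioning on the first day:
t(Hillside) = 1 + 0.44·t(Hillside) + 0.28·t(Meadow)
t(Meadow) = 1 + 0.4·t(Hillside) + 0.18·t(Meadow)
Solving: t(Hillside) = 3.1682, t(Meadow) = 2.7650.
Expected days from Hillside to River: 3.1682.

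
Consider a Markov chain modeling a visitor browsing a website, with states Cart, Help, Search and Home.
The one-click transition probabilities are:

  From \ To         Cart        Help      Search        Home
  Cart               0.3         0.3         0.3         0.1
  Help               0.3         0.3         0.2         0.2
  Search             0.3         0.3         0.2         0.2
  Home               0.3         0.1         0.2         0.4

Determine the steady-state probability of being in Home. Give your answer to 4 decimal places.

Let the stationary distribution be π with π = πP and π_1 + π_2 + π_3 + π_4 = 1.
π_1 = 0.3·π_1 + 0.3·π_2 + 0.3·π_3 + 0.3·π_4
π_2 = 0.3·π_1 + 0.3·π_2 + 0.3·π_3 + 0.1·π_4
π_3 = 0.3·π_1 + 0.2·π_2 + 0.2·π_3 + 0.2·π_4
Solving with the normalization constraint gives π = (0.3000, 0.2575, 0.2300, 0.2125).
So the stationary probability of Home is 0.2125.

0.2125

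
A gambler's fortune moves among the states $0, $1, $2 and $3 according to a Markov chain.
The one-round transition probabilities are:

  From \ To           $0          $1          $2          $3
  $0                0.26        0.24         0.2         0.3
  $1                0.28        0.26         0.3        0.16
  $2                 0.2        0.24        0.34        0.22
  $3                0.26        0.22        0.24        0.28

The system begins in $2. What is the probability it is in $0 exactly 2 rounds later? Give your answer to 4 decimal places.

Propagate the distribution vector 2 rounds from $2.
After 0 rounds: (0.0000, 0.0000, 1.0000, 0.0000)
After 1 round: (0.2000, 0.2400, 0.3400, 0.2200)
After 2 rounds: (0.2444, 0.2404, 0.2804, 0.2348)
P(in $0 after 2 rounds) = 0.2444

0.2444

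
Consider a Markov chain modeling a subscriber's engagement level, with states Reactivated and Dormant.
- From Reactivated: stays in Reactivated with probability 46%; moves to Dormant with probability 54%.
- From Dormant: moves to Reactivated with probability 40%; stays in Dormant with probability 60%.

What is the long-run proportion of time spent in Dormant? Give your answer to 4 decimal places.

0.5745

Let the stationary distribution be π with π = πP and π_1 + π_2 = 1.
π_1 = 0.46·π_1 + 0.4·π_2
Solving with the normalization constraint gives π = (0.4255, 0.5745).
So the stationary probability of Dormant is 0.5745.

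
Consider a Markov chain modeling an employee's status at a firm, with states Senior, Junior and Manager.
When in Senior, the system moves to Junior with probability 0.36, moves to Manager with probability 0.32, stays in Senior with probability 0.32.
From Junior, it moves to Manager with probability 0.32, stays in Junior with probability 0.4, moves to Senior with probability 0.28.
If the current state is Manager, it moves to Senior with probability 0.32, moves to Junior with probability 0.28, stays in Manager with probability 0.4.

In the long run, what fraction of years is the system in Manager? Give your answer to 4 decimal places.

Let the stationary distribution be π with π = πP and π_1 + π_2 + π_3 = 1.
π_1 = 0.32·π_1 + 0.28·π_2 + 0.32·π_3
π_2 = 0.36·π_1 + 0.4·π_2 + 0.28·π_3
Solving with the normalization constraint gives π = (0.3062, 0.3460, 0.3478).
So the stationary probability of Manager is 0.3478.

0.3478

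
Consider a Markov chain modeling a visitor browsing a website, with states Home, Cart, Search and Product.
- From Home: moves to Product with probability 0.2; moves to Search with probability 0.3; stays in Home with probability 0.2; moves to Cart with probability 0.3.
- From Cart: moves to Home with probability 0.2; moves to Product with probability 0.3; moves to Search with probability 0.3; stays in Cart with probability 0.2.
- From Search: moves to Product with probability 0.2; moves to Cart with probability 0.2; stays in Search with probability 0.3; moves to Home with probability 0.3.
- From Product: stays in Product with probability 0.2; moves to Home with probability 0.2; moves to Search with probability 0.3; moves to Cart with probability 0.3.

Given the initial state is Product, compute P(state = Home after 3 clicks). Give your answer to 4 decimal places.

Propagate the distribution vector 3 clicks from Product.
After 0 clicks: (0.0000, 0.0000, 0.0000, 1.0000)
After 1 click: (0.2000, 0.3000, 0.3000, 0.2000)
After 2 clicks: (0.2300, 0.2400, 0.3000, 0.2300)
After 3 clicks: (0.2300, 0.2460, 0.3000, 0.2240)
P(in Home after 3 clicks) = 0.2300

0.2300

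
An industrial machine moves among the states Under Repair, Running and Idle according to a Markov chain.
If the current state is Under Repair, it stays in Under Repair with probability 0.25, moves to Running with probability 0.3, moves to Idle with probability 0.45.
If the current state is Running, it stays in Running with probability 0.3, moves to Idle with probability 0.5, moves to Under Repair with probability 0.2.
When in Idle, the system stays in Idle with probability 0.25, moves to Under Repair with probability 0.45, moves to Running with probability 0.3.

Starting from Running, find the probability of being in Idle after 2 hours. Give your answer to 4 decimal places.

Sum over the intermediate state after 1 hour:
P = P(Running→Under Repair)·P(Under Repair→Idle) + P(Running→Running)·P(Running→Idle) + P(Running→Idle)·P(Idle→Idle)
  = 0.2×0.45 + 0.3×0.5 + 0.5×0.25
  = 0.0900 + 0.1500 + 0.1250 = 0.3650

0.3650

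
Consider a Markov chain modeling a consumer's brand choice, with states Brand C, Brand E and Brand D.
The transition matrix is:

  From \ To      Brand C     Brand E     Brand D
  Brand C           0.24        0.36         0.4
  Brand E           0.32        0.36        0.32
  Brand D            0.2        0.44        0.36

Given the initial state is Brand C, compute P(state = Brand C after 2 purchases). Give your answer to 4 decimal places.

Sum over the intermediate state after 1 purchase:
P = P(Brand C→Brand C)·P(Brand C→Brand C) + P(Brand C→Brand E)·P(Brand E→Brand C) + P(Brand C→Brand D)·P(Brand D→Brand C)
  = 0.24×0.24 + 0.36×0.32 + 0.4×0.2
  = 0.0576 + 0.1152 + 0.0800 = 0.2528

0.2528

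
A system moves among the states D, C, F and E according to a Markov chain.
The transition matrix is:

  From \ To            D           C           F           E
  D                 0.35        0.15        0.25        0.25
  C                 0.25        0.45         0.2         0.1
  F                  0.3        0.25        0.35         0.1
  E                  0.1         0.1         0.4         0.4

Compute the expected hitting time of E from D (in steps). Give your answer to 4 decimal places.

5.7925

Let t(s) be the expected number of steps to first reach E from state s, with t(E) = 0. Conditioning on the first step:
t(D) = 1 + 0.35·t(D) + 0.15·t(C) + 0.25·t(F)
t(C) = 1 + 0.25·t(D) + 0.45·t(C) + 0.2·t(F)
t(F) = 1 + 0.3·t(D) + 0.25·t(C) + 0.35·t(F)
Solving: t(D) = 5.7925, t(C) = 6.9555, t(F) = 6.8871.
Expected steps from D to E: 5.7925.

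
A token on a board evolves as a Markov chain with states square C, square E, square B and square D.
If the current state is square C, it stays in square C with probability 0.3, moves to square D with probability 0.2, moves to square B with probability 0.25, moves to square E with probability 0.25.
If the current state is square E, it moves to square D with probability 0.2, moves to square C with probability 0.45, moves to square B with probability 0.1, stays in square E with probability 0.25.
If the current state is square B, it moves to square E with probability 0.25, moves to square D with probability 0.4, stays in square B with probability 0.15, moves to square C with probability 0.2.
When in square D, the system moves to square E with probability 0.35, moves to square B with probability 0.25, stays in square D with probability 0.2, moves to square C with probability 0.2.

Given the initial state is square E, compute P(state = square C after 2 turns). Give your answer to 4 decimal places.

0.3075

Propagate the distribution vector 2 turns from square E.
After 0 turns: (0.0000, 1.0000, 0.0000, 0.0000)
After 1 turn: (0.4500, 0.2500, 0.1000, 0.2000)
After 2 turns: (0.3075, 0.2700, 0.2025, 0.2200)
P(in square C after 2 turns) = 0.3075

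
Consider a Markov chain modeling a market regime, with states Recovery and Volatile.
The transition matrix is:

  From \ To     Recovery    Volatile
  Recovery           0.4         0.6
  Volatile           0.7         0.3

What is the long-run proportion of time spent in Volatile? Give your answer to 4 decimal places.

Let the stationary distribution be π with π = πP and π_1 + π_2 = 1.
π_1 = 0.4·π_1 + 0.7·π_2
Solving with the normalization constraint gives π = (0.5385, 0.4615).
So the stationary probability of Volatile is 0.4615.

0.4615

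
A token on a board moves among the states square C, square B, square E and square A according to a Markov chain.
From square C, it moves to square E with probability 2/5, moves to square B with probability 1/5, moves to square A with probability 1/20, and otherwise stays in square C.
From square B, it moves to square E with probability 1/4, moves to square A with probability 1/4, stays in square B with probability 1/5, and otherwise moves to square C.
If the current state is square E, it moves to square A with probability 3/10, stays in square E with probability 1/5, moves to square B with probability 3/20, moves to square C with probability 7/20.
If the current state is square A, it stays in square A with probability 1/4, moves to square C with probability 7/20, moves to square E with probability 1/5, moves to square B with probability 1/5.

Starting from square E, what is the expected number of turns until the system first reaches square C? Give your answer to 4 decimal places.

2.9293

Let t(s) be the expected number of turns to first reach square C from state s, with t(square C) = 0. Conditioning on the first turn:
t(square B) = 1 + 0.2·t(square B) + 0.25·t(square E) + 0.25·t(square A)
t(square E) = 1 + 0.15·t(square B) + 0.2·t(square E) + 0.3·t(square A)
t(square A) = 1 + 0.2·t(square B) + 0.2·t(square E) + 0.25·t(square A)
Solving: t(square B) = 3.0831, t(square E) = 2.9293, t(square A) = 2.9367.
Expected turns from square E to square C: 2.9293.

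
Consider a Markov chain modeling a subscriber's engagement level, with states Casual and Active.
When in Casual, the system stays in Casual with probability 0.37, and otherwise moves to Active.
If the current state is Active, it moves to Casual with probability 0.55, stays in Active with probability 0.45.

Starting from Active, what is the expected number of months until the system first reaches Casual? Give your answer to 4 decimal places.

Let t(s) be the expected number of months to first reach Casual from state s, with t(Casual) = 0. Conditioning on the first month:
t(Active) = 1 + 0.45·t(Active)
Solving: t(Active) = 1.8182.
Expected months from Active to Casual: 1.8182.

1.8182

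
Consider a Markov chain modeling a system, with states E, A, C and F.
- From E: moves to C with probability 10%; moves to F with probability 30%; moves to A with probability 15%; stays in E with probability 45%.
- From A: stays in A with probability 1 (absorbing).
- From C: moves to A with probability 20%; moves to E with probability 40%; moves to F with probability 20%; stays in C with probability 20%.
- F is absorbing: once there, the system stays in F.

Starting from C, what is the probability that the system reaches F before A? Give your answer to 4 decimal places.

0.5750

Let h(s) be the probability of absorption at F starting from transient state s. Then h(F) = 1 and h(A) = 0. By first-step analysis:
h(E) = 0.45·h(E) + 0.15·0 + 0.1·h(C) + 0.3·1
h(C) = 0.4·h(E) + 0.2·0 + 0.2·h(C) + 0.2·1
Solving: h(E) = 0.6500, h(C) = 0.5750.
Starting from C, the probability is 0.5750.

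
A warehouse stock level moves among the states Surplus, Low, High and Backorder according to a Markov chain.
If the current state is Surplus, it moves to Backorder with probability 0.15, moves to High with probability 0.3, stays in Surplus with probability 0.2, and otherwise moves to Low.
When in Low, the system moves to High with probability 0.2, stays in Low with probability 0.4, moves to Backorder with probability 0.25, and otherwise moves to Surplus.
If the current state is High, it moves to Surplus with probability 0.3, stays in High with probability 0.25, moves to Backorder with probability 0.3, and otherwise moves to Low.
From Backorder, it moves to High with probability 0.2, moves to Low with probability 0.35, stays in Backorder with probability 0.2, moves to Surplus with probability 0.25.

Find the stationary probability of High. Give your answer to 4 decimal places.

Let the stationary distribution be π with π = πP and π_1 + π_2 + π_3 + π_4 = 1.
π_1 = 0.2·π_1 + 0.15·π_2 + 0.3·π_3 + 0.25·π_4
π_2 = 0.35·π_1 + 0.4·π_2 + 0.15·π_3 + 0.35·π_4
π_3 = 0.3·π_1 + 0.2·π_2 + 0.25·π_3 + 0.2·π_4
Solving with the normalization constraint gives π = (0.2188, 0.3193, 0.2336, 0.2284).
So the stationary probability of High is 0.2336.

0.2336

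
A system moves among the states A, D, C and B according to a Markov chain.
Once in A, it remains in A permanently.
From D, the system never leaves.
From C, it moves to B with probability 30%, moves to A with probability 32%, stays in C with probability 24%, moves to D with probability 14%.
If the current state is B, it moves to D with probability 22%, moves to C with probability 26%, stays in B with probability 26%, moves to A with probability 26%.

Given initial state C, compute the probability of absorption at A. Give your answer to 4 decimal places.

0.6499

Let h(s) be the probability of absorption at A starting from transient state s. Then h(A) = 1 and h(D) = 0. By first-step analysis:
h(C) = 0.32·1 + 0.14·0 + 0.24·h(C) + 0.3·h(B)
h(B) = 0.26·1 + 0.22·0 + 0.26·h(C) + 0.26·h(B)
Solving: h(C) = 0.6499, h(B) = 0.5797.
Starting from C, the probability is 0.6499.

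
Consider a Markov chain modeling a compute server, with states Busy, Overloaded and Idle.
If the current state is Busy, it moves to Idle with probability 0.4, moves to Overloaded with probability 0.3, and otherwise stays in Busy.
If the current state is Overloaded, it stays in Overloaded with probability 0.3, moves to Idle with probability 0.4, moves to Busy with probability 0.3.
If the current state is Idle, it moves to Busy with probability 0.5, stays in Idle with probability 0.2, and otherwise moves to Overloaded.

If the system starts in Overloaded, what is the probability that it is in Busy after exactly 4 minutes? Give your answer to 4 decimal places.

0.3672

Propagate the distribution vector 4 minutes from Overloaded.
After 0 minutes: (0.0000, 1.0000, 0.0000)
After 1 minute: (0.3000, 0.3000, 0.4000)
After 2 minutes: (0.3800, 0.3000, 0.3200)
After 3 minutes: (0.3640, 0.3000, 0.3360)
After 4 minutes: (0.3672, 0.3000, 0.3328)
P(in Busy after 4 minutes) = 0.3672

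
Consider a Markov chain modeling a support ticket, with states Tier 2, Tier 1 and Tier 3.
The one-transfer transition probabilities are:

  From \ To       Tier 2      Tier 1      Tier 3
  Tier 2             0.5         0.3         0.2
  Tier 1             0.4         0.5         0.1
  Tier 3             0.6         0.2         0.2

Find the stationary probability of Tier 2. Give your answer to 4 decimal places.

0.4810

Let the stationary distribution be π with π = πP and π_1 + π_2 + π_3 = 1.
π_1 = 0.5·π_1 + 0.4·π_2 + 0.6·π_3
π_2 = 0.3·π_1 + 0.5·π_2 + 0.2·π_3
Solving with the normalization constraint gives π = (0.4810, 0.3544, 0.1646).
So the stationary probability of Tier 2 is 0.4810.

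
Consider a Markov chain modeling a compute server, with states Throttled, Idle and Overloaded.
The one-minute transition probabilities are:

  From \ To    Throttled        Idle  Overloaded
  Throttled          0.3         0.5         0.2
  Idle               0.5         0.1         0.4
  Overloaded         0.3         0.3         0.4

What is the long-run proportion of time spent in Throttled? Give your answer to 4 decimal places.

Let the stationary distribution be π with π = πP and π_1 + π_2 + π_3 = 1.
π_1 = 0.3·π_1 + 0.5·π_2 + 0.3·π_3
π_2 = 0.5·π_1 + 0.1·π_2 + 0.3·π_3
Solving with the normalization constraint gives π = (0.3621, 0.3103, 0.3276).
So the stationary probability of Throttled is 0.3621.

0.3621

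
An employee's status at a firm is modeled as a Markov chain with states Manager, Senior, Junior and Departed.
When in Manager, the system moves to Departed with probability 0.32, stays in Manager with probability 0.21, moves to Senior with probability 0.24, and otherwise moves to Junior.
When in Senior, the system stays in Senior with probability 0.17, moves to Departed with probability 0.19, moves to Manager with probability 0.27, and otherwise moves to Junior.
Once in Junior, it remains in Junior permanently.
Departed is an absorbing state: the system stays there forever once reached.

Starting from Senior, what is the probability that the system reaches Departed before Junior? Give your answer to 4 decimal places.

Let h(s) be the probability of absorption at Departed starting from transient state s. Then h(Departed) = 1 and h(Junior) = 0. By first-step analysis:
h(Manager) = 0.21·h(Manager) + 0.24·h(Senior) + 0.23·0 + 0.32·1
h(Senior) = 0.27·h(Manager) + 0.17·h(Senior) + 0.37·0 + 0.19·1
Solving: h(Manager) = 0.5267, h(Senior) = 0.4002.
Starting from Senior, the probability is 0.4002.

0.4002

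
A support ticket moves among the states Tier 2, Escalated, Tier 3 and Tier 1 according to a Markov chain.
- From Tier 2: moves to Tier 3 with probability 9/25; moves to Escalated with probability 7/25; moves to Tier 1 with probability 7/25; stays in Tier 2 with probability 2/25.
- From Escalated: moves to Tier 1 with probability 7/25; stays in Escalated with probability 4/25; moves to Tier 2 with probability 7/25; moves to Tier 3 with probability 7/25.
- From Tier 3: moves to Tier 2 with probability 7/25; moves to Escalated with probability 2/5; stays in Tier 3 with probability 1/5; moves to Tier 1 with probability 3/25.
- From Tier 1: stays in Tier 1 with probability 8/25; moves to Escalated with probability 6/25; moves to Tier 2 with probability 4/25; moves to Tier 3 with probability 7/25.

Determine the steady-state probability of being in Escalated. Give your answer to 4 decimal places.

Let the stationary distribution be π with π = πP and π_1 + π_2 + π_3 + π_4 = 1.
π_1 = 0.08·π_1 + 0.28·π_2 + 0.28·π_3 + 0.16·π_4
π_2 = 0.28·π_1 + 0.16·π_2 + 0.4·π_3 + 0.24·π_4
π_3 = 0.36·π_1 + 0.28·π_2 + 0.2·π_3 + 0.28·π_4
Solving with the normalization constraint gives π = (0.2087, 0.2707, 0.2747, 0.2459).
So the stationary probability of Escalated is 0.2707.

0.2707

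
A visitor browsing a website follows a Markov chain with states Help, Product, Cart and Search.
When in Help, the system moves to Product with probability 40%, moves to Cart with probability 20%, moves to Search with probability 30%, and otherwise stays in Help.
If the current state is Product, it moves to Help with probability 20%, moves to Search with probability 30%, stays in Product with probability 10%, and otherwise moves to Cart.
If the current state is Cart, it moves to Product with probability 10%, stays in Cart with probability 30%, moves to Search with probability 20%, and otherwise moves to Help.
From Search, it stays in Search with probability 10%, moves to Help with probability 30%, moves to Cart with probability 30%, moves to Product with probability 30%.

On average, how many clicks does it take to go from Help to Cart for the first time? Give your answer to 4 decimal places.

3.5374

Let t(s) be the expected number of clicks to first reach Cart from state s, with t(Cart) = 0. Conditioning on the first click:
t(Help) = 1 + 0.1·t(Help) + 0.4·t(Product) + 0.3·t(Search)
t(Product) = 1 + 0.2·t(Help) + 0.1·t(Product) + 0.3·t(Search)
t(Search) = 1 + 0.3·t(Help) + 0.3·t(Product) + 0.1·t(Search)
Solving: t(Help) = 3.5374, t(Product) = 2.9932, t(Search) = 3.2880.
Expected clicks from Help to Cart: 3.5374.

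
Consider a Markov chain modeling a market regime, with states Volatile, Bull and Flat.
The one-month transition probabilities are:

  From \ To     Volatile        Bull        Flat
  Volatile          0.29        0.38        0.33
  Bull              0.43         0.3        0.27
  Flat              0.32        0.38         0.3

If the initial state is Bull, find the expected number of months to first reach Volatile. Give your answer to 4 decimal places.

2.5039

Let t(s) be the expected number of months to first reach Volatile from state s, with t(Volatile) = 0. Conditioning on the first month:
t(Bull) = 1 + 0.3·t(Bull) + 0.27·t(Flat)
t(Flat) = 1 + 0.38·t(Bull) + 0.3·t(Flat)
Solving: t(Bull) = 2.5039, t(Flat) = 2.7878.
Expected months from Bull to Volatile: 2.5039.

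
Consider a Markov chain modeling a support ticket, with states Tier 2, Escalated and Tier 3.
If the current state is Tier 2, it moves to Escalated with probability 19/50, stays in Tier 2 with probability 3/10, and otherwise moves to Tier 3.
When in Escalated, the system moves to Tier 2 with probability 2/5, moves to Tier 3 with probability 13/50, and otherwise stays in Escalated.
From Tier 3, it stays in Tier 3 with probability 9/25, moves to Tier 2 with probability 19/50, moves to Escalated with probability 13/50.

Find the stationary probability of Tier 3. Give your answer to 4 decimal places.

Let the stationary distribution be π with π = πP and π_1 + π_2 + π_3 = 1.
π_1 = 0.3·π_1 + 0.4·π_2 + 0.38·π_3
π_2 = 0.38·π_1 + 0.34·π_2 + 0.26·π_3
Solving with the normalization constraint gives π = (0.3579, 0.3293, 0.3128).
So the stationary probability of Tier 3 is 0.3128.

0.3128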